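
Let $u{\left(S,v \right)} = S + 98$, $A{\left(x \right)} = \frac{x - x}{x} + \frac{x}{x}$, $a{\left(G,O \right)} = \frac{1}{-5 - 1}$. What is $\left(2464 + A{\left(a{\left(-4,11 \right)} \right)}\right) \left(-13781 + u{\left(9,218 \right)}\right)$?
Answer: $-33706410$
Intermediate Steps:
$a{\left(G,O \right)} = - \frac{1}{6}$ ($a{\left(G,O \right)} = \frac{1}{-6} = - \frac{1}{6}$)
$A{\left(x \right)} = 1$ ($A{\left(x \right)} = \frac{0}{x} + 1 = 0 + 1 = 1$)
$u{\left(S,v \right)} = 98 + S$
$\left(2464 + A{\left(a{\left(-4,11 \right)} \right)}\right) \left(-13781 + u{\left(9,218 \right)}\right) = \left(2464 + 1\right) \left(-13781 + \left(98 + 9\right)\right) = 2465 \left(-13781 + 107\right) = 2465 \left(-13674\right) = -33706410$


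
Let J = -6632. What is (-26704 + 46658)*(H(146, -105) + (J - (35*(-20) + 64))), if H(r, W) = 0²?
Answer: -119644184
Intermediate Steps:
H(r, W) = 0
(-26704 + 46658)*(H(146, -105) + (J - (35*(-20) + 64))) = (-26704 + 46658)*(0 + (-6632 - (35*(-20) + 64))) = 19954*(0 + (-6632 - (-700 + 64))) = 19954*(0 + (-6632 - 1*(-636))) = 19954*(0 + (-6632 + 636)) = 19954*(0 - 5996) = 19954*(-5996) = -119644184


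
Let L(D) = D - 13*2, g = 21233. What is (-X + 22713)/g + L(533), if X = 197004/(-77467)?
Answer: 835702108152/1644856811 ≈ 508.07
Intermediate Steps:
X = -197004/77467 (X = 197004*(-1/77467) = -197004/77467 ≈ -2.5431)
L(D) = -26 + D (L(D) = D - 26 = -26 + D)
(-X + 22713)/g + L(533) = (-1*(-197004/77467) + 22713)/21233 + (-26 + 533) = (197004/77467 + 22713)*(1/21233) + 507 = (1759704975/77467)*(1/21233) + 507 = 1759704975/1644856811 + 507 = 835702108152/1644856811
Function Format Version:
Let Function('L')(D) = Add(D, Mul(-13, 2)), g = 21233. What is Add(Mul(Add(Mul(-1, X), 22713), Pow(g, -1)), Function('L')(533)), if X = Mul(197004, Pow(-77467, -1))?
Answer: Rational(835702108152, 1644856811) ≈ 508.07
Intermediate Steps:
X = Rational(-197004, 77467) (X = Mul(197004, Rational(-1, 77467)) = Rational(-197004, 77467) ≈ -2.5431)
Function('L')(D) = Add(-26, D) (Function('L')(D) = Add(D, -26) = Add(-26, D))
Add(Mul(Add(Mul(-1, X), 22713), Pow(g, -1)), Function('L')(533)) = Add(Mul(Add(Mul(-1, Rational(-197004, 77467)), 22713), Pow(21233, -1)), Add(-26, 533)) = Add(Mul(Add(Rational(197004, 77467), 22713), Rational(1, 21233)), 507) = Add(Mul(Rational(1759704975, 77467), Rational(1, 21233)), 507) = Add(Rational(1759704975, 1644856811), 507) = Rational(835702108152, 1644856811)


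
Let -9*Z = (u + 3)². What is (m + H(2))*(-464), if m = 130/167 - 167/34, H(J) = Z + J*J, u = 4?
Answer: 66128120/25551 ≈ 2588.1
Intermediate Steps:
Z = -49/9 (Z = -(4 + 3)²/9 = -⅑*7² = -⅑*49 = -49/9 ≈ -5.4444)
H(J) = -49/9 + J² (H(J) = -49/9 + J*J = -49/9 + J²)
m = -23469/5678 (m = 130*(1/167) - 167*1/34 = 130/167 - 167/34 = -23469/5678 ≈ -4.1333)
(m + H(2))*(-464) = (-23469/5678 + (-49/9 + 2²))*(-464) = (-23469/5678 + (-49/9 + 4))*(-464) = (-23469/5678 - 13/9)*(-464) = -285035/51102*(-464) = 66128120/25551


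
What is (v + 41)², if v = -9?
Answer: 1024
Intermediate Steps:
(v + 41)² = (-9 + 41)² = 32² = 1024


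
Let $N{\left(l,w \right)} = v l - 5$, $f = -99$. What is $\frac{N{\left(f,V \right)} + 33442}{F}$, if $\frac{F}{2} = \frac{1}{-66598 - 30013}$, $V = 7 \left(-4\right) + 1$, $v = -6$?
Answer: $- \frac{3287768941}{2} \approx -1.6439 \cdot 10^{9}$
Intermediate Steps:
$V = -27$ ($V = -28 + 1 = -27$)
$N{\left(l,w \right)} = -5 - 6 l$ ($N{\left(l,w \right)} = - 6 l - 5 = -5 - 6 l$)
$F = - \frac{2}{96611}$ ($F = \frac{2}{-66598 - 30013} = \frac{2}{-96611} = 2 \left(- \frac{1}{96611}\right) = - \frac{2}{96611} \approx -2.0702 \cdot 10^{-5}$)
$\frac{N{\left(f,V \right)} + 33442}{F} = \frac{\left(-5 - -594\right) + 33442}{- \frac{2}{96611}} = \left(\left(-5 + 594\right) + 33442\right) \left(- \frac{96611}{2}\right) = \left(589 + 33442\right) \left(- \frac{96611}{2}\right) = 34031 \left(- \frac{96611}{2}\right) = - \frac{3287768941}{2}$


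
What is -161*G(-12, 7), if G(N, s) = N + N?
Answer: 3864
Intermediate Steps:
G(N, s) = 2*N
-161*G(-12, 7) = -322*(-12) = -161*(-24) = 3864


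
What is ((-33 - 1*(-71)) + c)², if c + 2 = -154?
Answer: 13924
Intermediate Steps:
c = -156 (c = -2 - 154 = -156)
((-33 - 1*(-71)) + c)² = ((-33 - 1*(-71)) - 156)² = ((-33 + 71) - 156)² = (38 - 156)² = (-118)² = 13924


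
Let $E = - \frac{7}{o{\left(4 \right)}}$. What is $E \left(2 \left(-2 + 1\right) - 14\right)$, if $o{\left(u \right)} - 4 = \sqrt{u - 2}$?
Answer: $32 - 8 \sqrt{2} \approx 20.686$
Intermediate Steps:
$o{\left(u \right)} = 4 + \sqrt{-2 + u}$ ($o{\left(u \right)} = 4 + \sqrt{u - 2} = 4 + \sqrt{-2 + u}$)
$E = - \frac{7}{4 + \sqrt{2}}$ ($E = - \frac{7}{4 + \sqrt{-2 + 4}} = - \frac{7}{4 + \sqrt{2}} \approx -1.2929$)
$E \left(2 \left(-2 + 1\right) - 14\right) = \left(-2 + \frac{\sqrt{2}}{2}\right) \left(2 \left(-2 + 1\right) - 14\right) = \left(-2 + \frac{\sqrt{2}}{2}\right) \left(2 \left(-1\right) - 14\right) = \left(-2 + \frac{\sqrt{2}}{2}\right) \left(-2 - 14\right) = \left(-2 + \frac{\sqrt{2}}{2}\right) \left(-16\right) = 32 - 8 \sqrt{2}$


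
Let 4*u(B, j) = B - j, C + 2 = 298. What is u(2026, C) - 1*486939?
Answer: -973013/2 ≈ -4.8651e+5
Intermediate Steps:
C = 296 (C = -2 + 298 = 296)
u(B, j) = -j/4 + B/4 (u(B, j) = (B - j)/4 = -j/4 + B/4)
u(2026, C) - 1*486939 = (-1/4*296 + (1/4)*2026) - 1*486939 = (-74 + 1013/2) - 486939 = 865/2 - 486939 = -973013/2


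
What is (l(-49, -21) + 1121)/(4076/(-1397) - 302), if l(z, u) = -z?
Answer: -18161/4733 ≈ -3.8371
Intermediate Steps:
(l(-49, -21) + 1121)/(4076/(-1397) - 302) = (-1*(-49) + 1121)/(4076/(-1397) - 302) = (49 + 1121)/(4076*(-1/1397) - 302) = 1170/(-4076/1397 - 302) = 1170/(-425970/1397) = 1170*(-1397/425970) = -18161/4733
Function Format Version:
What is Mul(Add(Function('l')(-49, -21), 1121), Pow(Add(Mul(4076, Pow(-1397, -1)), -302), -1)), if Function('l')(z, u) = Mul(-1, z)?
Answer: Rational(-18161, 4733) ≈ -3.8371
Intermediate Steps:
Mul(Add(Function('l')(-49, -21), 1121), Pow(Add(Mul(4076, Pow(-1397, -1)), -302), -1)) = Mul(Add(Mul(-1, -49), 1121), Pow(Add(Mul(4076, Pow(-1397, -1)), -302), -1)) = Mul(Add(49, 1121), Pow(Add(Mul(4076, Rational(-1, 1397)), -302), -1)) = Mul(1170, Pow(Add(Rational(-4076, 1397), -302), -1)) = Mul(1170, Pow(Rational(-425970, 1397), -1)) = Mul(1170, Rational(-1397, 425970)) = Rational(-18161, 4733)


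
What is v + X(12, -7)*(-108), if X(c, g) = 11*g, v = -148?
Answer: 8168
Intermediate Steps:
v + X(12, -7)*(-108) = -148 + (11*(-7))*(-108) = -148 - 77*(-108) = -148 + 8316 = 8168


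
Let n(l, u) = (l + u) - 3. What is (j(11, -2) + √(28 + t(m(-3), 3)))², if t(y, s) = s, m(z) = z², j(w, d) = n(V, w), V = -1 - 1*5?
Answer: (2 + √31)² ≈ 57.271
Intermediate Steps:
V = -6 (V = -1 - 5 = -6)
n(l, u) = -3 + l + u
j(w, d) = -9 + w (j(w, d) = -3 - 6 + w = -9 + w)
(j(11, -2) + √(28 + t(m(-3), 3)))² = ((-9 + 11) + √(28 + 3))² = (2 + √31)²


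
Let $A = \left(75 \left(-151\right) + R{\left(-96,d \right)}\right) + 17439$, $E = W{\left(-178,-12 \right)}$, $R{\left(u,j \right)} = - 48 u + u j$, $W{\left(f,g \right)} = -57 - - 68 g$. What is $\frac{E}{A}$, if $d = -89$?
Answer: $- \frac{291}{6422} \approx -0.045313$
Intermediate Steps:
$W{\left(f,g \right)} = -57 + 68 g$
$R{\left(u,j \right)} = - 48 u + j u$
$E = -873$ ($E = -57 + 68 \left(-12\right) = -57 - 816 = -873$)
$A = 19266$ ($A = \left(75 \left(-151\right) - 96 \left(-48 - 89\right)\right) + 17439 = \left(-11325 - -13152\right) + 17439 = \left(-11325 + 13152\right) + 17439 = 1827 + 17439 = 19266$)
$\frac{E}{A} = - \frac{873}{19266} = \left(-873\right) \frac{1}{19266} = - \frac{291}{6422}$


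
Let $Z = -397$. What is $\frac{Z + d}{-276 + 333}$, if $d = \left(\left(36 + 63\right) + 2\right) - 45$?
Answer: $- \frac{341}{57} \approx -5.9825$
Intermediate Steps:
$d = 56$ ($d = \left(99 + 2\right) - 45 = 101 - 45 = 56$)
$\frac{Z + d}{-276 + 333} = \frac{-397 + 56}{-276 + 333} = - \frac{341}{57}$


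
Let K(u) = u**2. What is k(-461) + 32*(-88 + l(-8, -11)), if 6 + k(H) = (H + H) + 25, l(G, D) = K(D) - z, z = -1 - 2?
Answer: 249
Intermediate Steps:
z = -3
l(G, D) = 3 + D**2 (l(G, D) = D**2 - 1*(-3) = D**2 + 3 = 3 + D**2)
k(H) = 19 + 2*H (k(H) = -6 + ((H + H) + 25) = -6 + (2*H + 25) = -6 + (25 + 2*H) = 19 + 2*H)
k(-461) + 32*(-88 + l(-8, -11)) = (19 + 2*(-461)) + 32*(-88 + (3 + (-11)**2)) = (19 - 922) + 32*(-88 + (3 + 121)) = -903 + 32*(-88 + 124) = -903 + 32*36 = -903 + 1152 = 249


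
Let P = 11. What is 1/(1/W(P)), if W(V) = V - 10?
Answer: 1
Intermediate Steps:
W(V) = -10 + V
1/(1/W(P)) = 1/(1/(-10 + 11)) = 1/(1/1) = 1/1 = 1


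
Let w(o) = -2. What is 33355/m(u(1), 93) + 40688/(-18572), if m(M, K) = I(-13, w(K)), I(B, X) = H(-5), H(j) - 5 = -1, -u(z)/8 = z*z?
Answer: 154826577/18572 ≈ 8336.6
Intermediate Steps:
u(z) = -8*z² (u(z) = -8*z*z = -8*z²)
H(j) = 4 (H(j) = 5 - 1 = 4)
I(B, X) = 4
m(M, K) = 4
33355/m(u(1), 93) + 40688/(-18572) = 33355/4 + 40688/(-18572) = 33355*(¼) + 40688*(-1/18572) = 33355/4 - 10172/4643 = 154826577/18572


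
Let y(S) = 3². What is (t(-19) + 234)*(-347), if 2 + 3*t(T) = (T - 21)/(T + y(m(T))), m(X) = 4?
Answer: -244288/3 ≈ -81429.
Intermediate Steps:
y(S) = 9
t(T) = -⅔ + (-21 + T)/(3*(9 + T)) (t(T) = -⅔ + ((T - 21)/(T + 9))/3 = -⅔ + ((-21 + T)/(9 + T))/3 = -⅔ + (-21 + T)/(3*(9 + T)))
(t(-19) + 234)*(-347) = ((-39 - 1*(-19))/(3*(9 - 19)) + 234)*(-347) = ((⅓)*(-39 + 19)/(-10) + 234)*(-347) = ((⅓)*(-⅒)*(-20) + 234)*(-347) = (⅔ + 234)*(-347) = (704/3)*(-347) = -244288/3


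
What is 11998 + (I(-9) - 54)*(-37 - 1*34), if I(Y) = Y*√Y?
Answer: 15832 + 1917*I ≈ 15832.0 + 1917.0*I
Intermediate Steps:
I(Y) = Y^(3/2)
11998 + (I(-9) - 54)*(-37 - 1*34) = 11998 + ((-9)^(3/2) - 54)*(-37 - 1*34) = 11998 + (-27*I - 54)*(-37 - 34) = 11998 + (-54 - 27*I)*(-71) = 11998 + (3834 + 1917*I) = 15832 + 1917*I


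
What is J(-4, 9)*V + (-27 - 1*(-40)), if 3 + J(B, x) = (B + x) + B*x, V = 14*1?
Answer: -463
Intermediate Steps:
V = 14
J(B, x) = -3 + B + x + B*x (J(B, x) = -3 + ((B + x) + B*x) = -3 + (B + x + B*x) = -3 + B + x + B*x)
J(-4, 9)*V + (-27 - 1*(-40)) = (-3 - 4 + 9 - 4*9)*14 + (-27 - 1*(-40)) = (-3 - 4 + 9 - 36)*14 + (-27 + 40) = -34*14 + 13 = -476 + 13 = -463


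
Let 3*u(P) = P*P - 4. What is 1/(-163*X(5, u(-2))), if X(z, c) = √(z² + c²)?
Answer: -1/815 ≈ -0.0012270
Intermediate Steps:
u(P) = -4/3 + P²/3 (u(P) = (P*P - 4)/3 = (P² - 4)/3 = (-4 + P²)/3 = -4/3 + P²/3)
X(z, c) = √(c² + z²)
1/(-163*X(5, u(-2))) = 1/(-163*√((-4/3 + (⅓)*(-2)²)² + 5²)) = 1/(-163*√((-4/3 + (⅓)*4)² + 25)) = 1/(-163*√((-4/3 + 4/3)² + 25)) = 1/(-163*√(0² + 25)) = 1/(-163*√(0 + 25)) = 1/(-163*√25) = 1/(-163*5) = 1/(-815) = -1/815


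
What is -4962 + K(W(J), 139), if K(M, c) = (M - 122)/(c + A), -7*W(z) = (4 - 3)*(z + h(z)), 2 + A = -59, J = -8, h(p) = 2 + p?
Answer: -64526/13 ≈ -4963.5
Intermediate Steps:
A = -61 (A = -2 - 59 = -61)
W(z) = -2/7 - 2*z/7 (W(z) = -(4 - 3)*(z + (2 + z))/7 = -(2 + 2*z)/7 = -2/7 - 2*z/7)
K(M, c) = (-122 + M)/(-61 + c) (K(M, c) = (M - 122)/(c - 61) = (-122 + M)/(-61 + c))
-4962 + K(W(J), 139) = -4962 + (-122 + (-2/7 - 2/7*(-8)))/(-61 + 139) = -4962 + (-122 + (-2/7 + 16/7))/78 = -4962 + (-122 + 2)/78 = -4962 + (1/78)*(-120) = -4962 - 20/13 = -64526/13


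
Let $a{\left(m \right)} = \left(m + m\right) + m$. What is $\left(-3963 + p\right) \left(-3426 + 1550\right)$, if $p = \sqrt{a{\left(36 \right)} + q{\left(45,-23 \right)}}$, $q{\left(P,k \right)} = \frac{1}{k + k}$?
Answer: $7434588 - \frac{938 \sqrt{228482}}{23} \approx 7.4151 \cdot 10^{6}$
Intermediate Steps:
$a{\left(m \right)} = 3 m$ ($a{\left(m \right)} = 2 m + m = 3 m$)
$q{\left(P,k \right)} = \frac{1}{2 k}$
$p = \frac{\sqrt{228482}}{46}$ ($p = \sqrt{3 \cdot 36 + \frac{1}{2 \left(-23\right)}} = \sqrt{108 + \frac{1}{2} \left(- \frac{1}{23}\right)} = \sqrt{108 - \frac{1}{46}} = \sqrt{\frac{4967}{46}} = \frac{\sqrt{228482}}{46} \approx 10.391$)
$\left(-3963 + p\right) \left(-3426 + 1550\right) = \left(-3963 + \frac{\sqrt{228482}}{46}\right) \left(-3426 + 1550\right) = \left(-3963 + \frac{\sqrt{228482}}{46}\right) \left(-1876\right) = 7434588 - \frac{938 \sqrt{228482}}{23}$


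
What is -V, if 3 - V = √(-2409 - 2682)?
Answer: -3 + I*√5091 ≈ -3.0 + 71.351*I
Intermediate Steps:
V = 3 - I*√5091 (V = 3 - √(-2409 - 2682) = 3 - √(-5091) = 3 - I*√5091 ≈ 3.0 - 71.351*I)
-V = -(3 - I*√5091) = -3 + I*√5091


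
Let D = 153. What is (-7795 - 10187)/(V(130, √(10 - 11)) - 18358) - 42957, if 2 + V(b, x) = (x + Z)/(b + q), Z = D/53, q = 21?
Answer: -463707509645396215062/10794936386249069 + 3813613569*I/10794936386249069 ≈ -42956.0 + 3.5328e-7*I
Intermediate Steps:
Z = 153/53 ≈ 2.8868
V(b, x) = -2 + (153/53 + x)/(21 + b) (V(b, x) = -2 + (x + 153/53)/(b + 21) = -2 + (153/53 + x)/(21 + b))
(-7795 - 10187)/(V(130, √(10 - 11)) - 18358) - 42957 = (-7795 - 10187)/((-2073/53 + √(10 - 11) - 2*130)/(21 + 130) - 18358) - 42957 = -17982/((-2073/53 + √(-1) - 260)/151 - 18358) - 42957 = -17982/((-2073/53 + I - 260)/151 - 18358) - 42957 = -17982/((-15853/53 + I)/151 - 18358) - 42957 = -17982/((-15853/8003 + I/151) - 18358) - 42957 = -17982*64048009*(-146934927/8003 - I/151)/21589872772498138 - 42957 = -575855648919*(-146934927/8003 - I/151)/10794936386249069 - 42957 = -42957 - 575855648919*(-146934927/8003 - I/151)/10794936386249069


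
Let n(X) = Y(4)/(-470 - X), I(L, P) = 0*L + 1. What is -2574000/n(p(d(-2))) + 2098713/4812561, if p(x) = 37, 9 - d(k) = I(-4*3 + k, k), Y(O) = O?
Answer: 523373228291071/1604187 ≈ 3.2625e+8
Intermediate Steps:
I(L, P) = 1 (I(L, P) = 0 + 1 = 1)
d(k) = 8 (d(k) = 9 - 1*1 = 9 - 1 = 8)
n(X) = 4/(-470 - X)
-2574000/n(p(d(-2))) + 2098713/4812561 = -2574000/((-4/(470 + 37))) + 2098713/4812561 = -2574000/((-4/507)) + 2098713*(1/4812561) = -2574000/((-4*1/507)) + 699571/1604187 = -2574000/(-4/507) + 699571/1604187 = -2574000*(-507/4) + 699571/1604187 = 326254500 + 699571/1604187 = 523373228291071/1604187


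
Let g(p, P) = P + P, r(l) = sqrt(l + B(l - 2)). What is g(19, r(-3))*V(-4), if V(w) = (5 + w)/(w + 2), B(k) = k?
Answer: -2*I*sqrt(2) ≈ -2.8284*I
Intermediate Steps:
r(l) = sqrt(-2 + 2*l) (r(l) = sqrt(l + (l - 2)) = sqrt(l + (-2 + l)) = sqrt(-2 + 2*l))
g(p, P) = 2*P
V(w) = (5 + w)/(2 + w)
g(19, r(-3))*V(-4) = (2*sqrt(-2 + 2*(-3)))*((5 - 4)/(2 - 4)) = (2*sqrt(-2 - 6))*(1/(-2)) = (2*sqrt(-8))*(-1/2*1) = (2*(2*I*sqrt(2)))*(-1/2) = (4*I*sqrt(2))*(-1/2) = -2*I*sqrt(2)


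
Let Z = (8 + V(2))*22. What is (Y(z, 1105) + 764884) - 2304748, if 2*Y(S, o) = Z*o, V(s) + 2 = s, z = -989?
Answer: -1442624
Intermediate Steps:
V(s) = -2 + s
Z = 176 (Z = (8 + (-2 + 2))*22 = (8 + 0)*22 = 8*22 = 176)
Y(S, o) = 88*o (Y(S, o) = (176*o)/2 = 88*o)
(Y(z, 1105) + 764884) - 2304748 = (88*1105 + 764884) - 2304748 = (97240 + 764884) - 2304748 = 862124 - 2304748 = -1442624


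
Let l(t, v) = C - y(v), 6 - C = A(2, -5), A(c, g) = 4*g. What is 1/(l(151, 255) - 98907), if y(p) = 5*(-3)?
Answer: -1/98866 ≈ -1.0115e-5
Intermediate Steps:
y(p) = -15
C = 26 (C = 6 - 4*(-5) = 6 - 1*(-20) = 6 + 20 = 26)
l(t, v) = 41 (l(t, v) = 26 - 1*(-15) = 26 + 15 = 41)
1/(l(151, 255) - 98907) = 1/(41 - 98907) = 1/(-98866) = -1/98866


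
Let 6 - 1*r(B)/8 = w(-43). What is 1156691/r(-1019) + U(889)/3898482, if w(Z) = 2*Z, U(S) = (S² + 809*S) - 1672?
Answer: 2255224410331/1434641376 ≈ 1572.0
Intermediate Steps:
U(S) = -1672 + S² + 809*S
r(B) = 736 (r(B) = 48 - 16*(-43) = 48 - 8*(-86) = 48 + 688 = 736)
1156691/r(-1019) + U(889)/3898482 = 1156691/736 + (-1672 + 889² + 809*889)/3898482 = 1156691*(1/736) + (-1672 + 790321 + 719201)*(1/3898482) = 1156691/736 + 1507850*(1/3898482) = 1156691/736 + 753925/1949241 = 2255224410331/1434641376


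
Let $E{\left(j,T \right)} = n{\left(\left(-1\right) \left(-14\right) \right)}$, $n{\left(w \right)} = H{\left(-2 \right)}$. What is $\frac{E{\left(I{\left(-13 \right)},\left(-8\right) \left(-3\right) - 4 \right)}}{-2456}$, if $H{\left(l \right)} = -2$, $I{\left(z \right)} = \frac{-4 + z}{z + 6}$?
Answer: $\frac{1}{1228} \approx 0.00081433$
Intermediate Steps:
$I{\left(z \right)} = \frac{-4 + z}{6 + z}$
$n{\left(w \right)} = -2$
$E{\left(j,T \right)} = -2$
$\frac{E{\left(I{\left(-13 \right)},\left(-8\right) \left(-3\right) - 4 \right)}}{-2456} = - \frac{2}{-2456} = \left(-2\right) \left(- \frac{1}{2456}\right) = \frac{1}{1228}$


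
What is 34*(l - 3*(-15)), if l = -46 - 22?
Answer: -782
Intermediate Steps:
l = -68
34*(l - 3*(-15)) = 34*(-68 - 3*(-15)) = 34*(-68 + 45) = 34*(-23) = -782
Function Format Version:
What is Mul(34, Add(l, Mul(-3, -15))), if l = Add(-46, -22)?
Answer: -782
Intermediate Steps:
l = -68
Mul(34, Add(l, Mul(-3, -15))) = Mul(34, Add(-68, Mul(-3, -15))) = Mul(34, Add(-68, 45)) = Mul(34, -23) = -782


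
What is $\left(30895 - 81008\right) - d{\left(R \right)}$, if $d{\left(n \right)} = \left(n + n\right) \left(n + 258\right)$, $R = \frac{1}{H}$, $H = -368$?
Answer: $- \frac{3393156513}{67712} \approx -50112.0$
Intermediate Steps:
$R = - \frac{1}{368}$ ($R = \frac{1}{-368} = - \frac{1}{368} \approx -0.0027174$)
$d{\left(n \right)} = 2 n \left(258 + n\right)$
$\left(30895 - 81008\right) - d{\left(R \right)} = \left(30895 - 81008\right) - 2 \left(- \frac{1}{368}\right) \left(258 - \frac{1}{368}\right) = \left(30895 - 81008\right) - 2 \left(- \frac{1}{368}\right) \frac{94943}{368} = -50113 - - \frac{94943}{67712} = -50113 + \frac{94943}{67712} = - \frac{3393156513}{67712}$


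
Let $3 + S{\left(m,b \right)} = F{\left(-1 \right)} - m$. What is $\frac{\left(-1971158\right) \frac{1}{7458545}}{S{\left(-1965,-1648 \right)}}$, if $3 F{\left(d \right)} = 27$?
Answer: $- \frac{1971158}{14700792195} \approx -0.00013409$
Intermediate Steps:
$F{\left(d \right)} = 9$ ($F{\left(d \right)} = \frac{1}{3} \cdot 27 = 9$)
$S{\left(m,b \right)} = 6 - m$ ($S{\left(m,b \right)} = -3 - \left(-9 + m\right) = 6 - m$)
$\frac{\left(-1971158\right) \frac{1}{7458545}}{S{\left(-1965,-1648 \right)}} = \frac{\left(-1971158\right) \frac{1}{7458545}}{6 - -1965} = \frac{\left(-1971158\right) \frac{1}{7458545}}{6 + 1965} = - \frac{1971158}{7458545 \cdot 1971} = \left(- \frac{1971158}{7458545}\right) \frac{1}{1971} = - \frac{1971158}{14700792195}$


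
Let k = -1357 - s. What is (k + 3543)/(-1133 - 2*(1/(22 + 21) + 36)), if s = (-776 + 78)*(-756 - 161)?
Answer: 27428840/51817 ≈ 529.34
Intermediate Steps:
s = 640066 (s = -698*(-917) = 640066)
k = -641423 (k = -1357 - 1*640066 = -1357 - 640066 = -641423)
(k + 3543)/(-1133 - 2*(1/(22 + 21) + 36)) = (-641423 + 3543)/(-1133 - 2*(1/(22 + 21) + 36)) = -637880/(-1133 - 2*(1/43 + 36)) = -637880/(-1133 - 2*1549/43) = -637880/(-1133 - 3098/43) = -637880/(-51817/43) = -637880*(-43/51817) = 27428840/51817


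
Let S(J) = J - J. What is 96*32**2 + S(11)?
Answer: 98304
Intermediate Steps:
S(J) = 0
96*32**2 + S(11) = 96*32**2 + 0 = 96*1024 + 0 = 98304 + 0 = 98304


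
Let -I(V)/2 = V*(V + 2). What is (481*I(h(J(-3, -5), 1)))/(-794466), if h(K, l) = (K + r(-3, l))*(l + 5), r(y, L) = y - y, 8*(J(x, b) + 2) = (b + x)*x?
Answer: 7696/132411 ≈ 0.058122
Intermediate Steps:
J(x, b) = -2 + x*(b + x)/8 (J(x, b) = -2 + ((b + x)*x)/8 = -2 + (x*(b + x))/8 = -2 + x*(b + x)/8)
r(y, L) = 0
h(K, l) = K*(5 + l) (h(K, l) = (K + 0)*(l + 5) = K*(5 + l))
I(V) = -2*V*(2 + V) (I(V) = -2*V*(V + 2) = -2*V*(2 + V))
(481*I(h(J(-3, -5), 1)))/(-794466) = (481*(-2*(-2 + (1/8)*(-3)**2 + (1/8)*(-5)*(-3))*(5 + 1)*(2 + (-2 + (1/8)*(-3)**2 + (1/8)*(-5)*(-3))*(5 + 1))))/(-794466) = (481*(-2*(-2 + (1/8)*9 + 15/8)*6*(2 + (-2 + (1/8)*9 + 15/8)*6)))*(-1/794466) = (481*(-2*(-2 + 9/8 + 15/8)*6*(2 + (-2 + 9/8 + 15/8)*6)))*(-1/794466) = (481*(-2*1*6*(2 + 1*6)))*(-1/794466) = (481*(-2*6*(2 + 6)))*(-1/794466) = (481*(-2*6*8))*(-1/794466) = (481*(-96))*(-1/794466) = -46176*(-1/794466) = 7696/132411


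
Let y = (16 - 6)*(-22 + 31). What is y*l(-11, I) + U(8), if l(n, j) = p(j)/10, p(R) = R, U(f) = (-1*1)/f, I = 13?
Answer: 935/8 ≈ 116.88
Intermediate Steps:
U(f) = -1/f
y = 90 (y = 10*9 = 90)
l(n, j) = j/10
y*l(-11, I) + U(8) = 90*((1/10)*13) - 1/8 = 90*(13/10) - 1*1/8 = 117 - 1/8 = 935/8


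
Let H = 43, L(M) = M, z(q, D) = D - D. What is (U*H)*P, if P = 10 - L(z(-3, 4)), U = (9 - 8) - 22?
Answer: -9030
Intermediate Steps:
z(q, D) = 0
U = -21 (U = 1 - 22 = -21)
P = 10 (P = 10 - 1*0 = 10 + 0 = 10)
(U*H)*P = -21*43*10 = -903*10 = -9030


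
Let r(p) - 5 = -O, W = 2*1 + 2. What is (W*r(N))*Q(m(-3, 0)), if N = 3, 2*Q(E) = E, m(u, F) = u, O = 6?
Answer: 6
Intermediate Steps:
W = 4 (W = 2 + 2 = 4)
Q(E) = E/2
r(p) = -1 (r(p) = 5 - 1*6 = 5 - 6 = -1)
(W*r(N))*Q(m(-3, 0)) = (4*(-1))*((½)*(-3)) = -4*(-3/2) = 6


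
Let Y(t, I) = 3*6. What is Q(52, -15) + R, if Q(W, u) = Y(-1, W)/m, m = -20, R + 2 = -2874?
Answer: -28769/10 ≈ -2876.9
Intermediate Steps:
Y(t, I) = 18
R = -2876 (R = -2 - 2874 = -2876)
Q(W, u) = -9/10 (Q(W, u) = 18/(-20) = 18*(-1/20) = -9/10)
Q(52, -15) + R = -9/10 - 2876 = -28769/10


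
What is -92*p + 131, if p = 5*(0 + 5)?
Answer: -2169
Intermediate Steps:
p = 25 (p = 5*5 = 25)
-92*p + 131 = -92*25 + 131 = -2300 + 131 = -2169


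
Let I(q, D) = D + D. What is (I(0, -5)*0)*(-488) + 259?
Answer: 259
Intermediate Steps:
I(q, D) = 2*D
(I(0, -5)*0)*(-488) + 259 = ((2*(-5))*0)*(-488) + 259 = -10*0*(-488) + 259 = 0*(-488) + 259 = 0 + 259 = 259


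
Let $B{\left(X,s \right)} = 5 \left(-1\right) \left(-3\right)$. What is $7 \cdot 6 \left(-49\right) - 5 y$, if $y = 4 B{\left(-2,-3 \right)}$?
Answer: $-2358$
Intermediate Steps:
$B{\left(X,s \right)} = 15$ ($B{\left(X,s \right)} = \left(-5\right) \left(-3\right) = 15$)
$y = 60$ ($y = 4 \cdot 15 = 60$)
$7 \cdot 6 \left(-49\right) - 5 y = 7 \cdot 6 \left(-49\right) - 300 = 42 \left(-49\right) - 300 = -2058 - 300 = -2358$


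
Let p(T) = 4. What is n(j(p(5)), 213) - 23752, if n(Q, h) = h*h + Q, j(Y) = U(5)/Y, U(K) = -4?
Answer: 21616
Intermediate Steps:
j(Y) = -4/Y
n(Q, h) = Q + h² (n(Q, h) = h² + Q = Q + h²)
n(j(p(5)), 213) - 23752 = (-4/4 + 213²) - 23752 = (-4*¼ + 45369) - 23752 = (-1 + 45369) - 23752 = 45368 - 23752 = 21616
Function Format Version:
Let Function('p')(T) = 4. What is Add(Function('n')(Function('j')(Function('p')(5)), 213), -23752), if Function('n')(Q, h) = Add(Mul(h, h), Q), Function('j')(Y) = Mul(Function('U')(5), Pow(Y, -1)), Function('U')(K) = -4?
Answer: 21616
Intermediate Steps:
Function('j')(Y) = Mul(-4, Pow(Y, -1))
Function('n')(Q, h) = Add(Q, Pow(h, 2)) (Function('n')(Q, h) = Add(Pow(h, 2), Q) = Add(Q, Pow(h, 2)))
Add(Function('n')(Function('j')(Function('p')(5)), 213), -23752) = Add(Add(Mul(-4, Pow(4, -1)), Pow(213, 2)), -23752) = Add(Add(Mul(-4, Rational(1, 4)), 45369), -23752) = Add(Add(-1, 45369), -23752) = Add(45368, -23752) = 21616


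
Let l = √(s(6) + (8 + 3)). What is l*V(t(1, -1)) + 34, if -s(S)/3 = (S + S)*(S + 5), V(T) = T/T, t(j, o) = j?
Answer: 34 + I*√385 ≈ 34.0 + 19.621*I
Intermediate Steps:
V(T) = 1
s(S) = -6*S*(5 + S) (s(S) = -3*(S + S)*(S + 5) = -3*2*S*(5 + S) = -6*S*(5 + S))
l = I*√385 (l = √(-6*6*(5 + 6) + (8 + 3)) = √(-6*6*11 + 11) = √(-396 + 11) = √(-385) = I*√385 ≈ 19.621*I)
l*V(t(1, -1)) + 34 = (I*√385)*1 + 34 = I*√385 + 34 = 34 + I*√385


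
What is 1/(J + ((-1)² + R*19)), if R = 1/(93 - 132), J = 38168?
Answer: 39/1488572 ≈ 2.6200e-5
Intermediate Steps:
R = -1/39 (R = 1/(-39) = -1/39 ≈ -0.025641)
1/(J + ((-1)² + R*19)) = 1/(38168 + ((-1)² - 1/39*19)) = 1/(38168 + (1 - 19/39)) = 1/(38168 + 20/39) = 1/(1488572/39) = 39/1488572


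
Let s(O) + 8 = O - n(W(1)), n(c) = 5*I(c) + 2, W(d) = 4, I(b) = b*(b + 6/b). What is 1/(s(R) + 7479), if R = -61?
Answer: 1/7298 ≈ 0.00013702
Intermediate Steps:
n(c) = 32 + 5*c² (n(c) = 5*(6 + c²) + 2 = (30 + 5*c²) + 2 = 32 + 5*c²)
s(O) = -120 + O (s(O) = -8 + (O - (32 + 5*4²)) = -8 + (O - (32 + 5*16)) = -8 + (O - (32 + 80)) = -8 + (O - 1*112) = -8 + (O - 112) = -8 + (-112 + O) = -120 + O)
1/(s(R) + 7479) = 1/((-120 - 61) + 7479) = 1/(-181 + 7479) = 1/7298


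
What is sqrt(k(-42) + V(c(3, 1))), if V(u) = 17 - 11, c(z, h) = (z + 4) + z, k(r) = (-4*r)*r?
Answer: 5*I*sqrt(282) ≈ 83.964*I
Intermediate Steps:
k(r) = -4*r**2
c(z, h) = 4 + 2*z (c(z, h) = (4 + z) + z = 4 + 2*z)
V(u) = 6
sqrt(k(-42) + V(c(3, 1))) = sqrt(-4*(-42)**2 + 6) = sqrt(-4*1764 + 6) = sqrt(-7056 + 6) = sqrt(-7050) = 5*I*sqrt(282)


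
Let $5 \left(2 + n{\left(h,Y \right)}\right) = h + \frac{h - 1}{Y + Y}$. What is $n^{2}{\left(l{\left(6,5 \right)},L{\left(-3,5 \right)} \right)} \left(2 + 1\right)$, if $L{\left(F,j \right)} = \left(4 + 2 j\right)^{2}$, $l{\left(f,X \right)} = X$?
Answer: $\frac{717363}{240100} \approx 2.9878$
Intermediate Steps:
$n{\left(h,Y \right)} = -2 + \frac{h}{5} + \frac{-1 + h}{10 Y}$ ($n{\left(h,Y \right)} = -2 + \frac{h + \frac{h - 1}{Y + Y}}{5} = -2 + \frac{h + \frac{-1 + h}{2 Y}}{5} = -2 + \left(\frac{h}{5} + \frac{-1 + h}{10 Y}\right) = -2 + \frac{h}{5} + \frac{-1 + h}{10 Y}$)
$n^{2}{\left(l{\left(6,5 \right)},L{\left(-3,5 \right)} \right)} \left(2 + 1\right) = \left(\frac{-1 + 5 + 2 \cdot 4 \left(2 + 5\right)^{2} \left(-10 + 5\right)}{10 \cdot 4 \left(2 + 5\right)^{2}}\right)^{2} \left(2 + 1\right) = \left(\frac{-1 + 5 + 2 \cdot 4 \cdot 7^{2} \left(-5\right)}{10 \cdot 4 \cdot 7^{2}}\right)^{2} \cdot 3 = \left(\frac{-1 + 5 + 2 \cdot 4 \cdot 49 \left(-5\right)}{10 \cdot 4 \cdot 49}\right)^{2} \cdot 3 = \left(\frac{-1 + 5 + 2 \cdot 196 \left(-5\right)}{10 \cdot 196}\right)^{2} \cdot 3 = \left(\frac{1}{10} \cdot \frac{1}{196} \left(-1 + 5 - 1960\right)\right)^{2} \cdot 3 = \left(\frac{1}{10} \cdot \frac{1}{196} \left(-1956\right)\right)^{2} \cdot 3 = \left(- \frac{489}{490}\right)^{2} \cdot 3 = \frac{239121}{240100} \cdot 3 = \frac{717363}{240100}$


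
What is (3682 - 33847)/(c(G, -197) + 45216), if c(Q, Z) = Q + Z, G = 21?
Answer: -6033/9008 ≈ -0.66974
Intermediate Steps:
(3682 - 33847)/(c(G, -197) + 45216) = (3682 - 33847)/((21 - 197) + 45216) = -30165/(-176 + 45216) = -30165/45040 = -30165*1/45040 = -6033/9008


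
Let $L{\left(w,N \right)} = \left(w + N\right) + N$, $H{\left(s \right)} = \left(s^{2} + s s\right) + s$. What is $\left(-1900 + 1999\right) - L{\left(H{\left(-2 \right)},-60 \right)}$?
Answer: $213$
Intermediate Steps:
$H{\left(s \right)} = s + 2 s^{2}$ ($H{\left(s \right)} = \left(s^{2} + s^{2}\right) + s = 2 s^{2} + s = s + 2 s^{2}$)
$L{\left(w,N \right)} = w + 2 N$ ($L{\left(w,N \right)} = \left(N + w\right) + N = w + 2 N$)
$\left(-1900 + 1999\right) - L{\left(H{\left(-2 \right)},-60 \right)} = \left(-1900 + 1999\right) - \left(- 2 \left(1 + 2 \left(-2\right)\right) + 2 \left(-60\right)\right) = 99 - \left(- 2 \left(1 - 4\right) - 120\right) = 99 - \left(\left(-2\right) \left(-3\right) - 120\right) = 99 - \left(6 - 120\right) = 99 - -114 = 99 + 114 = 213$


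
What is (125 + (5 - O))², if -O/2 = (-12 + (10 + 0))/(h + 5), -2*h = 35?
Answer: 10614564/625 ≈ 16983.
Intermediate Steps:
h = -35/2 (h = -½*35 = -35/2 ≈ -17.500)
O = -8/25 (O = -2*(-12 + (10 + 0))/(-35/2 + 5) = -2*(-12 + 10)/(-25/2) = -(-4)*(-2)/25 = -2*4/25 = -8/25 ≈ -0.32000)
(125 + (5 - O))² = (125 + (5 - 1*(-8/25)))² = (125 + (5 + 8/25))² = (125 + 133/25)² = (3258/25)² = 10614564/625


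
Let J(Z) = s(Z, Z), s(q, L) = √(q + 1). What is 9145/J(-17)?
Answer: -9145*I/4 ≈ -2286.3*I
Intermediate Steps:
s(q, L) = √(1 + q)
J(Z) = √(1 + Z)
9145/J(-17) = 9145/(√(1 - 17)) = 9145/(√(-16)) = 9145/((4*I)) = 9145*(-I/4) = -9145*I/4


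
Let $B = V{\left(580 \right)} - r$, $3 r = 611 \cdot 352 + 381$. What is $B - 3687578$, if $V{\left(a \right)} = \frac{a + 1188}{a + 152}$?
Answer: $- \frac{687968965}{183} \approx -3.7594 \cdot 10^{6}$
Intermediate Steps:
$V{\left(a \right)} = \frac{1188 + a}{152 + a}$
$r = \frac{215453}{3}$ ($r = \frac{611 \cdot 352 + 381}{3} = \frac{215072 + 381}{3} = \frac{1}{3} \cdot 215453 = \frac{215453}{3} \approx 71818.0$)
$B = - \frac{13142191}{183}$ ($B = \frac{1188 + 580}{152 + 580} - \frac{215453}{3} = \frac{1}{732} \cdot 1768 - \frac{215453}{3} = \frac{442}{183} - \frac{215453}{3} = - \frac{13142191}{183} \approx -71815.0$)
$B - 3687578 = - \frac{13142191}{183} - 3687578 = - \frac{687968965}{183}$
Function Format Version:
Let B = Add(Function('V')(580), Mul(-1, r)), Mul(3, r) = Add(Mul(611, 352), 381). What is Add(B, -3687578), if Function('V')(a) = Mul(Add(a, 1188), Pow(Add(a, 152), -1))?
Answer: Rational(-687968965, 183) ≈ -3.7594e+6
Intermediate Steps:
Function('V')(a) = Mul(Pow(Add(152, a), -1), Add(1188, a)) (Function('V')(a) = Mul(Add(1188, a), Pow(Add(152, a), -1)) = Mul(Pow(Add(152, a), -1), Add(1188, a)))
r = Rational(215453, 3) (r = Mul(Rational(1, 3), Add(Mul(611, 352), 381)) = Mul(Rational(1, 3), Add(215072, 381)) = Mul(Rational(1, 3), 215453) = Rational(215453, 3) ≈ 71818.)
B = Rational(-13142191, 183) (B = Add(Mul(Pow(Add(152, 580), -1), Add(1188, 580)), Mul(-1, Rational(215453, 3))) = Add(Mul(Pow(732, -1), 1768), Rational(-215453, 3)) = Add(Mul(Rational(1, 732), 1768), Rational(-215453, 3)) = Add(Rational(442, 183), Rational(-215453, 3)) = Rational(-13142191, 183) ≈ -71815.)
Add(B, -3687578) = Add(Rational(-13142191, 183), -3687578) = Rational(-687968965, 183)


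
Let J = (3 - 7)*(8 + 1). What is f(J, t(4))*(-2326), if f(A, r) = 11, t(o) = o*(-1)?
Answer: -25586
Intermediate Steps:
t(o) = -o
J = -36 (J = -4*9 = -36)
f(J, t(4))*(-2326) = 11*(-2326) = -25586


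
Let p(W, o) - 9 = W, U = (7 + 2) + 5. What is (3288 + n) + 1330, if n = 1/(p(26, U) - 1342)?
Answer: 6035725/1307 ≈ 4618.0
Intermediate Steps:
U = 14 (U = 9 + 5 = 14)
p(W, o) = 9 + W
n = -1/1307 (n = 1/((9 + 26) - 1342) = 1/(35 - 1342) = 1/(-1307) = -1/1307 ≈ -0.00076511)
(3288 + n) + 1330 = (3288 - 1/1307) + 1330 = 4297415/1307 + 1330 = 6035725/1307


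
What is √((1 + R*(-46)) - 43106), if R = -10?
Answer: I*√42645 ≈ 206.51*I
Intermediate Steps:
√((1 + R*(-46)) - 43106) = √((1 - 10*(-46)) - 43106) = √((1 + 460) - 43106) = √(461 - 43106) = √(-42645) = I*√42645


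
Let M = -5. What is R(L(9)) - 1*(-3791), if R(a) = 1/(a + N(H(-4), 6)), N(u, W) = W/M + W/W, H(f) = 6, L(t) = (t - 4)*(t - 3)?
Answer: 564864/149 ≈ 3791.0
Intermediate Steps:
L(t) = (-4 + t)*(-3 + t)
N(u, W) = 1 - W/5 (N(u, W) = W/(-5) + W/W = W*(-1/5) + 1 = -W/5 + 1 = 1 - W/5)
R(a) = 1/(-1/5 + a) (R(a) = 1/(a + (1 - 1/5*6)) = 1/(a + (1 - 6/5)) = 1/(a - 1/5) = 1/(-1/5 + a))
R(L(9)) - 1*(-3791) = 5/(-1 + 5*(12 + 9**2 - 7*9)) - 1*(-3791) = 5/(-1 + 5*(12 + 81 - 63)) + 3791 = 5/(-1 + 5*30) + 3791 = 5/(-1 + 150) + 3791 = 5/149 + 3791 = 564864/149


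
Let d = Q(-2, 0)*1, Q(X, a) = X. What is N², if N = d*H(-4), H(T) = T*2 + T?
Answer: 576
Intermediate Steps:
H(T) = 3*T (H(T) = 2*T + T = 3*T)
d = -2 (d = -2*1 = -2)
N = 24 (N = -6*(-4) = -2*(-12) = 24)
N² = 24² = 576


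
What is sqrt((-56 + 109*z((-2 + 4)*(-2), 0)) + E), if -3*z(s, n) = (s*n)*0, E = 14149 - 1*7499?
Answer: sqrt(6594) ≈ 81.203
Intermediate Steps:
E = 6650 (E = 14149 - 7499 = 6650)
z(s, n) = 0 (z(s, n) = -s*n*0/3 = -n*s*0/3 = -1/3*0 = 0)
sqrt((-56 + 109*z((-2 + 4)*(-2), 0)) + E) = sqrt((-56 + 109*0) + 6650) = sqrt((-56 + 0) + 6650) = sqrt(-56 + 6650) = sqrt(6594)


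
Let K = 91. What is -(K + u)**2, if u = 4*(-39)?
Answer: -4225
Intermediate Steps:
u = -156
-(K + u)**2 = -(91 - 156)**2 = -1*(-65)**2 = -1*4225 = -4225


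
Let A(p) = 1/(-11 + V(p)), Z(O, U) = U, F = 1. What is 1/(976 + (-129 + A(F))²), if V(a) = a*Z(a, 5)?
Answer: 36/635761 ≈ 5.6625e-5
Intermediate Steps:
V(a) = 5*a (V(a) = a*5 = 5*a)
A(p) = 1/(-11 + 5*p)
1/(976 + (-129 + A(F))²) = 1/(976 + (-129 + 1/(-11 + 5*1))²) = 1/(976 + (-129 + 1/(-11 + 5))²) = 1/(976 + (-129 + 1/(-6))²) = 1/(976 + (-129 - ⅙)²) = 1/(976 + (-775/6)²) = 1/(976 + 600625/36) = 1/(635761/36) = 36/635761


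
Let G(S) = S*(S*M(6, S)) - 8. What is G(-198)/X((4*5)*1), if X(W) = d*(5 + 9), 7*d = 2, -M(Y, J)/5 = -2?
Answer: 98008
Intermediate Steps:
M(Y, J) = 10 (M(Y, J) = -5*(-2) = 10)
d = 2/7 (d = (⅐)*2 = 2/7 ≈ 0.28571)
G(S) = -8 + 10*S² (G(S) = S*(S*10) - 8 = S*(10*S) - 8 = 10*S² - 8 = -8 + 10*S²)
X(W) = 4 (X(W) = 2*(5 + 9)/7 = (2/7)*14 = 4)
G(-198)/X((4*5)*1) = (-8 + 10*(-198)²)/4 = (-8 + 10*39204)*(¼) = (-8 + 392040)*(¼) = 392032*(¼) = 98008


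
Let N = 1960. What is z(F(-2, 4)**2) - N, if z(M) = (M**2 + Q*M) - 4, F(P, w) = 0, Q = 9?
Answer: -1964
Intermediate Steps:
z(M) = -4 + M**2 + 9*M (z(M) = (M**2 + 9*M) - 4 = -4 + M**2 + 9*M)
z(F(-2, 4)**2) - N = (-4 + (0**2)**2 + 9*0**2) - 1*1960 = (-4 + 0**2 + 9*0) - 1960 = (-4 + 0 + 0) - 1960 = -4 - 1960 = -1964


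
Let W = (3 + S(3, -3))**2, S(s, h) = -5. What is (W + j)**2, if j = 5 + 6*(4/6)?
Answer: 169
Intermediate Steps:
j = 9 (j = 5 + 6*(4*(1/6)) = 5 + 6*(2/3) = 5 + 4 = 9)
W = 4 (W = (3 - 5)**2 = (-2)**2 = 4)
(W + j)**2 = (4 + 9)**2 = 13**2 = 169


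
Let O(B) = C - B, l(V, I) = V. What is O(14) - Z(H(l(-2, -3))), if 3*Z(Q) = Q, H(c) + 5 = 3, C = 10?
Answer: -10/3 ≈ -3.3333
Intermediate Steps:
H(c) = -2 (H(c) = -5 + 3 = -2)
Z(Q) = Q/3
O(B) = 10 - B
O(14) - Z(H(l(-2, -3))) = (10 - 1*14) - (-2)/3 = (10 - 14) - 1*(-⅔) = -4 + ⅔ = -10/3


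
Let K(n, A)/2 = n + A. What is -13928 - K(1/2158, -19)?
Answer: -14987311/1079 ≈ -13890.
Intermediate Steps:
K(n, A) = 2*A + 2*n (K(n, A) = 2*(n + A) = 2*(A + n) = 2*A + 2*n)
-13928 - K(1/2158, -19) = -13928 - (2*(-19) + 2/2158) = -13928 - (-38 + 2*(1/2158)) = -13928 - (-38 + 1/1079) = -13928 - 1*(-41001/1079) = -13928 + 41001/1079 = -14987311/1079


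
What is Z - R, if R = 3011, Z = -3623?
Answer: -6634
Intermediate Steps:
Z - R = -3623 - 1*3011 = -3623 - 3011 = -6634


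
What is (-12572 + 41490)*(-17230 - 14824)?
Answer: -926937572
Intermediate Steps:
(-12572 + 41490)*(-17230 - 14824) = 28918*(-32054) = -926937572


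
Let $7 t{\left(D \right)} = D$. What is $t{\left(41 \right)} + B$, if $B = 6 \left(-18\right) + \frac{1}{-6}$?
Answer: $- \frac{4297}{42} \approx -102.31$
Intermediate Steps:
$B = - \frac{649}{6}$ ($B = -108 - \frac{1}{6} = - \frac{649}{6} \approx -108.17$)
$t{\left(D \right)} = \frac{D}{7}$
$t{\left(41 \right)} + B = \frac{1}{7} \cdot 41 - \frac{649}{6} = \frac{41}{7} - \frac{649}{6} = - \frac{4297}{42}$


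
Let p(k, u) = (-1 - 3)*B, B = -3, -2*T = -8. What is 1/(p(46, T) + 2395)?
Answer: 1/2407 ≈ 0.00041546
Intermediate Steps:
T = 4 (T = -½*(-8) = 4)
p(k, u) = 12 (p(k, u) = (-1 - 3)*(-3) = -4*(-3) = 12)
1/(p(46, T) + 2395) = 1/(12 + 2395) = 1/2407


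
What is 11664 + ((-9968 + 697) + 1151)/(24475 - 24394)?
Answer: 936664/81 ≈ 11564.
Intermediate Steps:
11664 + ((-9968 + 697) + 1151)/(24475 - 24394) = 11664 + (-9271 + 1151)/81 = 11664 - 8120*1/81 = 11664 - 8120/81 = 936664/81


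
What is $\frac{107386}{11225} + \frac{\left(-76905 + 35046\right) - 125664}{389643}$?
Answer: $\frac{13320585841}{1457914225} \approx 9.1367$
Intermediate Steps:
$\frac{107386}{11225} + \frac{\left(-76905 + 35046\right) - 125664}{389643} = 107386 \cdot \frac{1}{11225} + \left(-41859 - 125664\right) \frac{1}{389643} = \frac{107386}{11225} - \frac{55841}{129881} = \frac{13320585841}{1457914225}$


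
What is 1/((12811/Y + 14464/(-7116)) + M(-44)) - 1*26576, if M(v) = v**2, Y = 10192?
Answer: -932516001273952/35088652145 ≈ -26576.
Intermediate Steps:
1/((12811/Y + 14464/(-7116)) + M(-44)) - 1*26576 = 1/((12811/10192 + 14464/(-7116)) + (-44)**2) - 1*26576 = 1/((12811*(1/10192) + 14464*(-1/7116)) + 1936) - 26576 = 1/((12811/10192 - 3616/1779) + 1936) - 26576 = 1/(-14063503/18131568 + 1936) - 26576 = 1/(35088652145/18131568) - 26576 = 18131568/35088652145 - 26576 = -932516001273952/35088652145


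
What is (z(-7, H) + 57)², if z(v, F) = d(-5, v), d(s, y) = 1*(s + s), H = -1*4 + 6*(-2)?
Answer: 2209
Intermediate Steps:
H = -16 (H = -4 - 12 = -16)
d(s, y) = 2*s (d(s, y) = 1*(2*s) = 2*s)
z(v, F) = -10 (z(v, F) = 2*(-5) = -10)
(z(-7, H) + 57)² = (-10 + 57)² = 47² = 2209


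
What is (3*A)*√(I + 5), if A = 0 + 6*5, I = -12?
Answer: 90*I*√7 ≈ 238.12*I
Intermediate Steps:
A = 30 (A = 0 + 30 = 30)
(3*A)*√(I + 5) = (3*30)*√(-12 + 5) = 90*√(-7) = 90*(I*√7) = 90*I*√7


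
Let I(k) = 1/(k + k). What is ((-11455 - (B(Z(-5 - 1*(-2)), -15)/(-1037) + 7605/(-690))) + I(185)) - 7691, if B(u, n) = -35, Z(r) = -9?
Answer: -84431984802/4412435 ≈ -19135.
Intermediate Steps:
I(k) = 1/(2*k)
((-11455 - (B(Z(-5 - 1*(-2)), -15)/(-1037) + 7605/(-690))) + I(185)) - 7691 = ((-11455 - (-35/(-1037) + 7605/(-690))) + (1/2)/185) - 7691 = ((-11455 - (-35*(-1/1037) + 7605*(-1/690))) + (1/2)*(1/185)) - 7691 = ((-11455 - (35/1037 - 507/46)) + 1/370) - 7691 = ((-11455 - 1*(-524149/47702)) + 1/370) - 7691 = ((-11455 + 524149/47702) + 1/370) - 7691 = (-545902261/47702 + 1/370) - 7691 = -50495947217/4412435 - 7691 = -84431984802/4412435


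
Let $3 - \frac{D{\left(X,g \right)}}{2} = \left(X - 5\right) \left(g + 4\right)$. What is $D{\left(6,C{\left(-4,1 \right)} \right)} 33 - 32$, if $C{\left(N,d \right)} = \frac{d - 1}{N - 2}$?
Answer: $-98$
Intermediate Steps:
$C{\left(N,d \right)} = \frac{-1 + d}{-2 + N}$
$D{\left(X,g \right)} = 6 - 2 \left(-5 + X\right) \left(4 + g\right)$ ($D{\left(X,g \right)} = 6 - 2 \left(X - 5\right) \left(g + 4\right) = 6 - 2 \left(-5 + X\right) \left(4 + g\right)$)
$D{\left(6,C{\left(-4,1 \right)} \right)} 33 - 32 = \left(46 - 48 + 10 \frac{-1 + 1}{-2 - 4} - 12 \frac{-1 + 1}{-2 - 4}\right) 33 - 32 = \left(46 - 48 + 10 \frac{1}{-6} \cdot 0 - 12 \frac{1}{-6} \cdot 0\right) 33 - 32 = \left(46 - 48 + 10 \left(\left(- \frac{1}{6}\right) 0\right) - 12 \left(\left(- \frac{1}{6}\right) 0\right)\right) 33 - 32 = \left(46 - 48 + 10 \cdot 0 - 12 \cdot 0\right) 33 - 32 = \left(46 - 48 + 0 + 0\right) 33 - 32 = \left(-2\right) 33 - 32 = -66 - 32 = -98$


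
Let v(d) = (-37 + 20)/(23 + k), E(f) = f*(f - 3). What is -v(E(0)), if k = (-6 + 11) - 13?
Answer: 17/15 ≈ 1.1333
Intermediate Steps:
k = -8 (k = 5 - 13 = -8)
E(f) = f*(-3 + f)
v(d) = -17/15 (v(d) = (-37 + 20)/(23 - 8) = -17/15)
-v(E(0)) = -1*(-17/15) = 17/15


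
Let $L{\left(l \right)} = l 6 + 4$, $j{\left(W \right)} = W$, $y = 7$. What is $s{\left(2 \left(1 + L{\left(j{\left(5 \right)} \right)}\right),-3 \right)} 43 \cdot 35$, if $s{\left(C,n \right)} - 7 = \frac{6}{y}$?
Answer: $11825$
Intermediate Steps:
$L{\left(l \right)} = 4 + 6 l$ ($L{\left(l \right)} = 6 l + 4 = 4 + 6 l$)
$s{\left(C,n \right)} = \frac{55}{7}$ ($s{\left(C,n \right)} = 7 + \frac{6}{7} = \frac{55}{7}$)
$s{\left(2 \left(1 + L{\left(j{\left(5 \right)} \right)}\right),-3 \right)} 43 \cdot 35 = \frac{55}{7} \cdot 43 \cdot 35 = \frac{2365}{7} \cdot 35 = 11825$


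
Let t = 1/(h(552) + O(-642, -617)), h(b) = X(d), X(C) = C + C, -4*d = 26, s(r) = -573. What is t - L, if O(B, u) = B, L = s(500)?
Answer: 375314/655 ≈ 573.00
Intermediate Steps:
d = -13/2 (d = -¼*26 = -13/2 ≈ -6.5000)
L = -573
X(C) = 2*C
h(b) = -13 (h(b) = 2*(-13/2) = -13)
t = -1/655 (t = 1/(-13 - 642) = 1/(-655) = -1/655 ≈ -0.0015267)
t - L = -1/655 - 1*(-573) = -1/655 + 573 = 375314/655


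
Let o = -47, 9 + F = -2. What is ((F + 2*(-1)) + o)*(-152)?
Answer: 9120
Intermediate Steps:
F = -11 (F = -9 - 2 = -11)
((F + 2*(-1)) + o)*(-152) = ((-11 + 2*(-1)) - 47)*(-152) = ((-11 - 2) - 47)*(-152) = (-13 - 47)*(-152) = -60*(-152) = 9120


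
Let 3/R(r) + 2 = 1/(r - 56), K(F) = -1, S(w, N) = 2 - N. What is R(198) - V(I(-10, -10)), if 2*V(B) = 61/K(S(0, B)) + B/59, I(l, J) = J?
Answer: 971079/33394 ≈ 29.079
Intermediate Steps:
R(r) = 3/(-2 + 1/(-56 + r)) (R(r) = 3/(-2 + 1/(r - 56)) = 3/(-2 + 1/(-56 + r)))
V(B) = -61/2 + B/118 (V(B) = (61/(-1) + B/59)/2 = (61*(-1) + B*(1/59))/2 = (-61 + B/59)/2 = -61/2 + B/118)
R(198) - V(I(-10, -10)) = 3*(56 - 1*198)/(-113 + 2*198) - (-61/2 + (1/118)*(-10)) = 3*(56 - 198)/(-113 + 396) - (-61/2 - 5/59) = 3*(-142)/283 - 1*(-3609/118) = 3*(1/283)*(-142) + 3609/118 = -426/283 + 3609/118 = 971079/33394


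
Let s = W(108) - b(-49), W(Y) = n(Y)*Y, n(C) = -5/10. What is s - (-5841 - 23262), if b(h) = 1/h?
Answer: 1423402/49 ≈ 29049.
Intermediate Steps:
n(C) = -½ (n(C) = -5*⅒ = -½)
W(Y) = -Y/2
s = -2645/49 (s = -½*108 - 1/(-49) = -54 - 1*(-1/49) = -54 + 1/49 = -2645/49 ≈ -53.980)
s - (-5841 - 23262) = -2645/49 - (-5841 - 23262) = -2645/49 - 1*(-29103) = -2645/49 + 29103 = 1423402/49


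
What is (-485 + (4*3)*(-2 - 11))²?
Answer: 410881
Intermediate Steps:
(-485 + (4*3)*(-2 - 11))² = (-485 + 12*(-13))² = (-485 - 156)² = (-641)² = 410881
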